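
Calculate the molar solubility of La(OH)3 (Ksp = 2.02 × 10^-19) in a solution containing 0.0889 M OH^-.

La(OH)3(s) ⇌ La^3+ + 3 OH^-
Ksp = [La^3+][OH^-]^3
Let s = moles of La(OH)3 that dissolve per litre. [La^3+] = s, [OH^-] = 0.0889 + 3s ≈ 0.0889 (since the OH^- already present dominates).
Ksp ≈ s × (0.0889)^3
s = 2.88 x 10^-16 M
Check: 3s = 8.6 x 10^-16 ≪ 0.0889, so the approximation is valid.

2.88 × 10^-16 M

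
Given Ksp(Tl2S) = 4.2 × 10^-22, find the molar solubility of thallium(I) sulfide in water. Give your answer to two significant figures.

Tl2S(s) <=> 2 Tl^+(aq) + S^2-(aq)
Ksp = [Tl^+]^2[S^2-]
For each mole of Tl2S that dissolves: [Tl^+] = 2s, [S^2-] = s.
Substituting: Ksp = (2s)^2s = 4s^3
s = (4.2 × 10^-22 / 4)^(1/3) = 4.7 × 10^-8 M

s ≈ 4.7e-8 M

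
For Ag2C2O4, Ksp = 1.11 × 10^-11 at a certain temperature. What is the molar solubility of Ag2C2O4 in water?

s = 1.41 × 10^-4 M

Ag2C2O4(s) ⇌ 2 Ag^+ + C2O4^2-
Ksp = [Ag^+]^2[C2O4^2-]
With molar solubility s: [Ag^+] = 2s, [C2O4^2-] = s.
Ksp = (2s)^2s = 4s^3
s^3 = 1.11 × 10^-11 / 4, so s = 1.41 × 10^-4 M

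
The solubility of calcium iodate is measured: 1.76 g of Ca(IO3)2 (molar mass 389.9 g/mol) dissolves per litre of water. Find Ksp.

Molar solubility s = (1.76 g/L) / (389.9 g/mol) = 4.514 x 10^-3 M.
Ca(IO3)2(s) ⇌ Ca^2+(aq) + 2 IO3^-(aq)
If s mol/L of Ca(IO3)2 dissolves, [Ca^2+] = s and [IO3^-] = 2s.
Ksp = [Ca^2+][IO3^-]^2
Ksp = s(2s)^2 = 4s^3
With s = 4.514 x 10^-3: Ksp = 3.68 x 10^-7

3.68 × 10^-7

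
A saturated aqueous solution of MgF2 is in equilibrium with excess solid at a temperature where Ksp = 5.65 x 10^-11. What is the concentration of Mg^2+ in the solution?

2.42 × 10^-4 M

MgF2(s) ⇌ Mg^2+ + 2 F^-
Ksp = [Mg^2+][F^-]^2
If s mol/L of MgF2 dissolves, [Mg^2+] = s and [F^-] = 2s.
Substituting: Ksp = s(2s)^2 = 4s^3
s^3 = 5.65 x 10^-11 / 4, so s = 2.417 × 10^-4 M
[Mg^2+] = s = 2.42 × 10^-4 M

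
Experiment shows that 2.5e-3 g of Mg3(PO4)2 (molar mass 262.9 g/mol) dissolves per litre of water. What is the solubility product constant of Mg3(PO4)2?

Molar solubility s = (2.5 × 10^-3 g/L) / (262.9 g/mol) = 9.51 × 10^-6 M.
Mg3(PO4)2(s) <=> 3 Mg^2+ + 2 PO4^3-
With molar solubility s: [Mg^2+] = 3s, [PO4^3-] = 2s.
Ksp = [Mg^2+]^3[PO4^3-]^2
Substituting: Ksp = (3s)^3(2s)^2 = 108s^5
Ksp = 108 × (9.51 × 10^-6)^5 = 8.4 × 10^-24

Ksp = 8.4 x 10^-24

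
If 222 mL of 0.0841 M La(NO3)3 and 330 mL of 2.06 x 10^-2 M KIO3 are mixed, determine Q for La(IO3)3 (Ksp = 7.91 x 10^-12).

Total volume = 222 + 330 = 552 mL.
[La^3+] = 8.41 × 10^-2 × (222/552) = 3.382 × 10^-2 M
[IO3^-] = 2.06 × 10^-2 × (330/552) = 1.232 × 10^-2 M
La(IO3)3(s) ⇌ La^3+(aq) + 3 IO3^-(aq), so Q = [La^3+][IO3^-]^3
Q = (3.382 × 10^-2)(1.232 × 10^-2)^3 = 6.32 × 10^-8
Q > Ksp, so La(IO3)3 will precipitate.

Q = 6.32e-8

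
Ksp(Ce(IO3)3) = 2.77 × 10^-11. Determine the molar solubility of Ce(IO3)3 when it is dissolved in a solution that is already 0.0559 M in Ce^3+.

Ce(IO3)3(s) ⇌ Ce^3+ + 3 IO3^-
Ksp = [Ce^3+][IO3^-]^3
Let s be the molar solubility in this solution. [Ce^3+] = 0.0559 + s ≈ 0.0559, [IO3^-] = 3s (since the Ce^3+ already present dominates).
Ksp ≈ 0.0559 × (3s)^3
s = 2.64 × 10^-4 M
Check: s = 2.6 × 10^-4 ≪ 0.0559, so the approximation is valid.

s ≈ 2.64 x 10^-4 M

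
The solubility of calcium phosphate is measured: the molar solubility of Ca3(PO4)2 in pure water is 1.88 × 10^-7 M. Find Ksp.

Ca3(PO4)2(s) <=> 3 Ca^2+ + 2 PO4^3-
If s mol/L of Ca3(PO4)2 dissolves, [Ca^2+] = 3s and [PO4^3-] = 2s.
Ksp = [Ca^2+]^3[PO4^3-]^2
So Ksp = (3s)^3 × (2s)^2 = 108s^5
With s = 1.88 × 10^-7: Ksp = 2.54 × 10^-32

Ksp ≈ 2.54e-32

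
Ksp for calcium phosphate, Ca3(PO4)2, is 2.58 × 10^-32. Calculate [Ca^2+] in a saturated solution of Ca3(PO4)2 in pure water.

[Ca^2+] ≈ 5.66 × 10^-7 M

Ca3(PO4)2(s) ⇌ 3 Ca^2+ + 2 PO4^3-
Ksp = [Ca^2+]^3[PO4^3-]^2
Let s = molar solubility. Then [Ca^2+] = 3s and [PO4^3-] = 2s.
Substituting: Ksp = (3s)^3(2s)^2 = 108s^5
Solving, s = (2.58 × 10^-32/108)^(1/5) = 1.886 x 10^-7 M
[Ca^2+] = 3s = 5.66 × 10^-7 M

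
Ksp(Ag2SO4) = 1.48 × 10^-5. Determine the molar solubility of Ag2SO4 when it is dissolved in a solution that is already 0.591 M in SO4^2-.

Ag2SO4(s) <=> 2 Ag^+ + SO4^2-
Ksp = [Ag^+]^2[SO4^2-]
Let s = moles of Ag2SO4 that dissolve per litre. [Ag^+] = 2s, [SO4^2-] = 0.591 + s ≈ 0.591 (since the SO4^2- already present dominates).
Ksp ≈ (2s)^2 × 0.591
s = 2.50 × 10^-3 M
Check: s = 2.5 × 10^-3 ≪ 0.591, so the approximation is valid.

s ≈ 2.50e-3 M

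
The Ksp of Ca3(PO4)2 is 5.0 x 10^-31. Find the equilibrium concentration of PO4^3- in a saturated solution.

[PO4^3-] = 6.8 × 10^-7 M

Ca3(PO4)2(s) <=> 3 Ca^2+(aq) + 2 PO4^3-(aq)
Ksp = [Ca^2+]^3[PO4^3-]^2
Let s = molar solubility. Then [Ca^2+] = 3s and [PO4^3-] = 2s.
Ksp = (3s)^3(2s)^2 = 108s^5
Solving, s = (5.0 x 10^-31/108)^(1/5) = 3.41 x 10^-7 M
[PO4^3-] = 2s = 6.8 × 10^-7 M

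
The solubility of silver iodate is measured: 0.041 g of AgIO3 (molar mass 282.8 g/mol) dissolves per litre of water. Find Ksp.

Ksp = 2.1e-8

Molar solubility s = (4.1 × 10^-2 g/L) / (282.8 g/mol) = 1.45 × 10^-4 M.
AgIO3(s) <=> Ag^+ + IO3^-
Let s = molar solubility. Then [Ag^+] = s and [IO3^-] = s.
Ksp = [Ag^+][IO3^-]
Ksp = s^2
Ksp = (1.45 x 10^-4)^2 = 2.1 × 10^-8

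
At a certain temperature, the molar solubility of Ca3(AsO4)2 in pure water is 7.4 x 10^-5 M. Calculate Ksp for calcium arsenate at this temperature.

Ca3(AsO4)2(s) ⇌ 3 Ca^2+ + 2 AsO4^3-
If s mol/L of Ca3(AsO4)2 dissolves, [Ca^2+] = 3s and [AsO4^3-] = 2s.
Ksp = [Ca^2+]^3[AsO4^3-]^2
Substituting: Ksp = (3s)^3(2s)^2 = 108s^5
With s = 7.4 × 10^-5: Ksp = 2.4 × 10^-19

Ksp = 2.4 × 10^-19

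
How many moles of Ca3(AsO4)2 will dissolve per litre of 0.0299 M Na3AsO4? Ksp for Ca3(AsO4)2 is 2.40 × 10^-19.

2.15e-6 M

Ca3(AsO4)2(s) <=> 3 Ca^2+ + 2 AsO4^3-
Ksp = [Ca^2+]^3[AsO4^3-]^2
Let s = moles of Ca3(AsO4)2 that dissolve per litre. [Ca^2+] = 3s, [AsO4^3-] = 0.0299 + 2s ≈ 0.0299 (since AsO4^3- from Na3AsO4 dominates).
Ksp ≈ (3s)^3 × (0.0299)^2
s = 2.15 × 10^-6 M
Check: 2s = 4.3 × 10^-6 ≪ 0.0299, so the approximation is valid.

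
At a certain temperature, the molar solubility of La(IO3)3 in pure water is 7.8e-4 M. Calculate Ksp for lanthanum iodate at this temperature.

1.0e-11

La(IO3)3(s) <=> La^3+ + 3 IO3^-
For each mole of La(IO3)3 that dissolves: [La^3+] = s, [IO3^-] = 3s.
Ksp = [La^3+][IO3^-]^3
Ksp = s(3s)^3 = 27s^4
With s = 7.8 x 10^-4: Ksp = 1.0 x 10^-11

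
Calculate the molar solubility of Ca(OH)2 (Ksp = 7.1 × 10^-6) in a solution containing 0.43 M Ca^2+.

Ca(OH)2(s) ⇌ Ca^2+ + 2 OH^-
Ksp = [Ca^2+][OH^-]^2
Let s be the molar solubility in this solution. [Ca^2+] = 0.43 + s ≈ 0.43, [OH^-] = 2s (Ksp is small, so little additional dissolves).
Ksp ≈ 0.43 × (2s)^2
s = 2.0 × 10^-3 M
Check: s = 2.0 × 10^-3 ≪ 0.43, so the approximation is valid.

s = 2.0 x 10^-3 M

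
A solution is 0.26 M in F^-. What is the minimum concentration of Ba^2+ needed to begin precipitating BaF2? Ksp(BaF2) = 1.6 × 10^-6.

[Ba^2+] = 2.4 x 10^-5 M

BaF2(s) <=> Ba^2+ + 2 F^-
Ksp = [Ba^2+][F^-]^2
Precipitation begins when Q = Ksp. With [F^-] = 0.26 M:
1.6 × 10^-6 = (0.26)^2 × [Ba^2+]
[Ba^2+] = (1.6 × 10^-6 / 6.76 × 10^-2) = 2.4 x 10^-5 M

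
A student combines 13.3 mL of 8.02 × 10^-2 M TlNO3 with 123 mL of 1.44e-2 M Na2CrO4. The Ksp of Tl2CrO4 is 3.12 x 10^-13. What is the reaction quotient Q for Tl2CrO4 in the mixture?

7.96 × 10^-7

Total volume = 13.3 + 123 = 136.3 mL.
[Tl^+] = 8.02 × 10^-2 × (13.3/136.3) = 7.826 × 10^-3 M
[CrO4^2-] = 1.44 × 10^-2 × (123/136.3) = 1.299 x 10^-2 M
Tl2CrO4(s) <=> 2 Tl^+(aq) + CrO4^2-(aq), so Q = [Tl^+]^2[CrO4^2-]
Q = (7.826 x 10^-3)^2(1.299 × 10^-2) = 7.96 × 10^-7
Q > Ksp, so Tl2CrO4 will precipitate.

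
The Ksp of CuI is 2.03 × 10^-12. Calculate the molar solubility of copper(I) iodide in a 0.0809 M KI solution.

s = 2.51e-11 M

CuI(s) <=> Cu^+(aq) + I^-(aq)
Ksp = [Cu^+][I^-]
Let s be the molar solubility in this solution. [Cu^+] = s, [I^-] = 0.0809 + s ≈ 0.0809 (since I^- from KI dominates).
Ksp ≈ s × 0.0809
s = 2.51 × 10^-11 M
Check: s = 2.5 × 10^-11 ≪ 0.0809, so the approximation is valid.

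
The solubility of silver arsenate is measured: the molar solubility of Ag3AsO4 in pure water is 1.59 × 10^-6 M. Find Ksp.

Ag3AsO4(s) <=> 3 Ag^+ + AsO4^3-
For each mole of Ag3AsO4 that dissolves: [Ag^+] = 3s, [AsO4^3-] = s.
Ksp = [Ag^+]^3[AsO4^3-]
So Ksp = (3s)^3 × s = 27s^4
Ksp = 27 × (1.59 × 10^-6)^4 = 1.73 x 10^-22

Ksp ≈ 1.73e-22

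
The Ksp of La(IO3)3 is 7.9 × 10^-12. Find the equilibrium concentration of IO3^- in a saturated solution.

La(IO3)3(s) ⇌ La^3+ + 3 IO3^-
Ksp = [La^3+][IO3^-]^3
Let s = molar solubility. Then [La^3+] = s and [IO3^-] = 3s.
So Ksp = s × (3s)^3 = 27s^4
s = (7.9 × 10^-12 / 27)^(1/4) = 7.35 × 10^-4 M
[IO3^-] = 3s = 2.2 × 10^-3 M

2.2 × 10^-3 M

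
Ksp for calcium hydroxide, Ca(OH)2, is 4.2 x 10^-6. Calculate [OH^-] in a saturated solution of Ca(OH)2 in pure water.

[OH^-] ≈ 2.0e-2 M

Ca(OH)2(s) ⇌ Ca^2+ + 2 OH^-
Ksp = [Ca^2+][OH^-]^2
Let s = molar solubility. Then [Ca^2+] = s and [OH^-] = 2s.
Ksp = s(2s)^2 = 4s^3
s^3 = 4.2 x 10^-6 / 4, so s = 1.02 × 10^-2 M
[OH^-] = 2s = 2.0 x 10^-2 M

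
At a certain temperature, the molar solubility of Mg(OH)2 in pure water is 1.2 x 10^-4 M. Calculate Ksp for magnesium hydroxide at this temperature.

Mg(OH)2(s) ⇌ Mg^2+(aq) + 2 OH^-(aq)
Let s = molar solubility. Then [Mg^2+] = s and [OH^-] = 2s.
Ksp = [Mg^2+][OH^-]^2
Ksp = s(2s)^2 = 4s^3
Ksp = 4 × (1.2 × 10^-4)^3 = 6.9 × 10^-12

6.9 × 10^-12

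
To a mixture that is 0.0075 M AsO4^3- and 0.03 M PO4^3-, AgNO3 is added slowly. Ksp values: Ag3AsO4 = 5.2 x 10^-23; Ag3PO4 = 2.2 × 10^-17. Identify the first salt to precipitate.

Ag3AsO4

Precipitation of each salt starts when its ion product equals its Ksp.
For Ag3AsO4: 5.2 x 10^-23 = 0.0075 × [Ag^+]^3  ⇒  [Ag^+] = 1.9 x 10^-7 M.
For Ag3PO4: 2.2 × 10^-17 = 0.03 × [Ag^+]^3  ⇒  [Ag^+] = 9.0 × 10^-6 M.
The salt with the lower threshold [Ag^+] precipitates first: Ag3AsO4.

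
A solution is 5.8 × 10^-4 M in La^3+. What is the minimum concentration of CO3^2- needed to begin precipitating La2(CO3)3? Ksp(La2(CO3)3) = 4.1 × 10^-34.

La2(CO3)3(s) ⇌ 2 La^3+(aq) + 3 CO3^2-(aq)
Ksp = [La^3+]^2[CO3^2-]^3
Precipitation begins when Q = Ksp. With [La^3+] = 5.8 × 10^-4 M:
4.1 × 10^-34 = (5.8 × 10^-4)^2 × [CO3^2-]^3
[CO3^2-] = (4.1 × 10^-34 / 3.36 × 10^-7)^(1/3) = 1.1 × 10^-9 M

1.1e-9 M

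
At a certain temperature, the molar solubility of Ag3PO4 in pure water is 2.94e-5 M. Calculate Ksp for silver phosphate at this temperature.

Ag3PO4(s) ⇌ 3 Ag^+ + PO4^3-
If s mol/L of Ag3PO4 dissolves, [Ag^+] = 3s and [PO4^3-] = s.
Ksp = [Ag^+]^3[PO4^3-]
Substituting: Ksp = (3s)^3s = 27s^4
Ksp = 27 × (2.94 x 10^-5)^4 = 2.02 x 10^-17

Ksp ≈ 2.02 x 10^-17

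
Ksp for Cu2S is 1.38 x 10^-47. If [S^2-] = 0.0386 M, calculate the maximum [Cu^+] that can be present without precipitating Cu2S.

1.89e-23 M

Cu2S(s) ⇌ 2 Cu^+ + S^2-
Ksp = [Cu^+]^2[S^2-]
Precipitation begins when Q = Ksp. With [S^2-] = 0.0386 M:
1.38 x 10^-47 = (0.0386) × [Cu^+]^2
[Cu^+] = (1.38 x 10^-47 / 3.86 x 10^-2)^(1/2) = 1.89 x 10^-23 M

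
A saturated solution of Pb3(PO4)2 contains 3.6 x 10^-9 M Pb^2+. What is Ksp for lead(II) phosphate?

Ksp = 2.7 x 10^-43

Pb3(PO4)2(s) <=> 3 Pb^2+(aq) + 2 PO4^3-(aq)
Stoichiometry gives [PO4^3-] = (2/3)[Pb^2+] = 2.40 x 10^-9 M.
Ksp = [Pb^2+]^3[PO4^3-]^2
Ksp = (3.6 × 10^-9)^3 × (2.40 x 10^-9)^2 = 2.7 × 10^-43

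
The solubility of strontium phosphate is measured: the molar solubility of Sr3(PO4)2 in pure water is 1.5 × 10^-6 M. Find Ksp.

Sr3(PO4)2(s) ⇌ 3 Sr^2+(aq) + 2 PO4^3-(aq)
Let s = molar solubility. Then [Sr^2+] = 3s and [PO4^3-] = 2s.
Ksp = [Sr^2+]^3[PO4^3-]^2
Substituting: Ksp = (3s)^3(2s)^2 = 108s^5
Ksp = 108 × (1.5 × 10^-6)^5 = 8.2 × 10^-28

Ksp = 8.2 x 10^-28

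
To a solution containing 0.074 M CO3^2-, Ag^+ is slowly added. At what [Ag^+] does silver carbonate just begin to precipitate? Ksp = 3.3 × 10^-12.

Ag2CO3(s) ⇌ 2 Ag^+(aq) + CO3^2-(aq)
Ksp = [Ag^+]^2[CO3^2-]
Precipitation begins when Q = Ksp. With [CO3^2-] = 0.074 M:
3.3 × 10^-12 = (0.074) × [Ag^+]^2
[Ag^+] = (3.3 × 10^-12 / 7.4 × 10^-2)^(1/2) = 6.7 x 10^-6 M

[Ag^+] = 6.7e-6 M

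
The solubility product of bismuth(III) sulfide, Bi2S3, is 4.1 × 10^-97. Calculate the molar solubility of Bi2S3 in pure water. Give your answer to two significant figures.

Bi2S3(s) <=> 2 Bi^3+(aq) + 3 S^2-(aq)
Ksp = [Bi^3+]^2[S^2-]^3
With molar solubility s: [Bi^3+] = 2s, [S^2-] = 3s.
So Ksp = (2s)^2 × (3s)^3 = 108s^5
Solving, s = (4.1 × 10^-97/108)^(1/5) = 2.1 x 10^-20 M

2.1 × 10^-20 M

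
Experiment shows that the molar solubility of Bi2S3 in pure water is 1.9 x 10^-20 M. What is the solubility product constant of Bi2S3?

Bi2S3(s) ⇌ 2 Bi^3+ + 3 S^2-
If s mol/L of Bi2S3 dissolves, [Bi^3+] = 2s and [S^2-] = 3s.
Ksp = [Bi^3+]^2[S^2-]^3
So Ksp = (2s)^2 × (3s)^3 = 108s^5
Ksp = 108 × (1.9 × 10^-20)^5 = 2.7 × 10^-97

Ksp = 2.7 × 10^-97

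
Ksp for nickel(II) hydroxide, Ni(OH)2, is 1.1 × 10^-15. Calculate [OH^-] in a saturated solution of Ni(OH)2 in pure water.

Ni(OH)2(s) <=> Ni^2+ + 2 OH^-
Ksp = [Ni^2+][OH^-]^2
Let s = molar solubility. Then [Ni^2+] = s and [OH^-] = 2s.
Substituting: Ksp = s(2s)^2 = 4s^3
s = (1.1 × 10^-15 / 4)^(1/3) = 6.50 × 10^-6 M
[OH^-] = 2s = 1.3 × 10^-5 M

[OH^-] ≈ 1.3 × 10^-5 M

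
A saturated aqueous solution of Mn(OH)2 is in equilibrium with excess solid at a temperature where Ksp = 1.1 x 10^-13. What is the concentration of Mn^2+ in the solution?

[Mn^2+] = 3.0 × 10^-5 M

Mn(OH)2(s) ⇌ Mn^2+(aq) + 2 OH^-(aq)
Ksp = [Mn^2+][OH^-]^2
If s mol/L of Mn(OH)2 dissolves, [Mn^2+] = s and [OH^-] = 2s.
Substituting: Ksp = s(2s)^2 = 4s^3
s^3 = 1.1 x 10^-13 / 4, so s = 3.02 x 10^-5 M
[Mn^2+] = s = 3.0 × 10^-5 M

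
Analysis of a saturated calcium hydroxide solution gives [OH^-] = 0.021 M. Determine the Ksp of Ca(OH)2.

Ksp = 4.6 x 10^-6

Ca(OH)2(s) ⇌ Ca^2+(aq) + 2 OH^-(aq)
Stoichiometry gives [Ca^2+] = (1/2)[OH^-] = 1.05 x 10^-2 M.
Ksp = [Ca^2+][OH^-]^2
Ksp = 1.05 x 10^-2 × (2.1 × 10^-2)^2 = 4.6 × 10^-6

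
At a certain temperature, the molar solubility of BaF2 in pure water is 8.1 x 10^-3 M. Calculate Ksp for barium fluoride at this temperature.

Ksp ≈ 2.1 x 10^-6

BaF2(s) ⇌ Ba^2+(aq) + 2 F^-(aq)
If s mol/L of BaF2 dissolves, [Ba^2+] = s and [F^-] = 2s.
Ksp = [Ba^2+][F^-]^2
Substituting: Ksp = s(2s)^2 = 4s^3
Ksp = 4 × (8.1 × 10^-3)^3 = 2.1 × 10^-6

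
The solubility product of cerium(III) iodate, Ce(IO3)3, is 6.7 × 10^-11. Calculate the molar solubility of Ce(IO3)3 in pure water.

s = 1.3 × 10^-3 M

Ce(IO3)3(s) <=> Ce^3+ + 3 IO3^-
Ksp = [Ce^3+][IO3^-]^3
Let s = molar solubility. Then [Ce^3+] = s and [IO3^-] = 3s.
Ksp = s(3s)^3 = 27s^4
s = (6.7 × 10^-11 / 27)^(1/4) = 1.3 × 10^-3 M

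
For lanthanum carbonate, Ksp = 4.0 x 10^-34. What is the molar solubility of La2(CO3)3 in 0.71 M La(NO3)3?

s = 3.1 x 10^-12 M

La2(CO3)3(s) ⇌ 2 La^3+ + 3 CO3^2-
Ksp = [La^3+]^2[CO3^2-]^3
Let s = moles of La2(CO3)3 that dissolve per litre. [La^3+] = 0.71 + 2s ≈ 0.71, [CO3^2-] = 3s (since La^3+ from La(NO3)3 dominates).
Ksp ≈ (0.71)^2 × (3s)^3
s = 3.1 x 10^-12 M
Check: 2s = 6.2 x 10^-12 ≪ 0.71, so the approximation is valid.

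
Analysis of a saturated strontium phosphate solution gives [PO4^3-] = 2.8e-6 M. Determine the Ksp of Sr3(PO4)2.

Ksp = 5.8e-28

Sr3(PO4)2(s) ⇌ 3 Sr^2+(aq) + 2 PO4^3-(aq)
Stoichiometry gives [Sr^2+] = (3/2)[PO4^3-] = 4.20 × 10^-6 M.
Ksp = [Sr^2+]^3[PO4^3-]^2
Ksp = (4.20 × 10^-6)^3 × (2.8 × 10^-6)^2 = 5.8 × 10^-28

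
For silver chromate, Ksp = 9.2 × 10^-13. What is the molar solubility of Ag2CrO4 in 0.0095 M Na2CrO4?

Ag2CrO4(s) ⇌ 2 Ag^+ + CrO4^2-
Ksp = [Ag^+]^2[CrO4^2-]
Let s be the molar solubility in this solution. [Ag^+] = 2s, [CrO4^2-] = 0.0095 + s ≈ 0.0095 (Ksp is small, so little additional dissolves).
Ksp ≈ (2s)^2 × 0.0095
s = 4.9 × 10^-6 M
Check: s = 4.9 × 10^-6 ≪ 0.0095, so the approximation is valid.

4.9 × 10^-6 M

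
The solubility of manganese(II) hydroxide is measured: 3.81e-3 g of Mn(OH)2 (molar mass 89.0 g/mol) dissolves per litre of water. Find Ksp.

Ksp ≈ 3.14e-13

Molar solubility s = (3.81 × 10^-3 g/L) / (89.0 g/mol) = 4.281 × 10^-5 M.
Mn(OH)2(s) <=> Mn^2+ + 2 OH^-
Let s = molar solubility. Then [Mn^2+] = s and [OH^-] = 2s.
Ksp = [Mn^2+][OH^-]^2
So Ksp = s × (2s)^2 = 4s^3
With s = 4.281 × 10^-5: Ksp = 3.14 × 10^-13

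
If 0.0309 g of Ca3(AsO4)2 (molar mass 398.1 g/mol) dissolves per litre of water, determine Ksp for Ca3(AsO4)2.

Molar solubility s = (3.09 × 10^-2 g/L) / (398.1 g/mol) = 7.762 × 10^-5 M.
Ca3(AsO4)2(s) ⇌ 3 Ca^2+ + 2 AsO4^3-
With molar solubility s: [Ca^2+] = 3s, [AsO4^3-] = 2s.
Ksp = [Ca^2+]^3[AsO4^3-]^2
Ksp = (3s)^3(2s)^2 = 108s^5
Ksp = 108 × (7.762 x 10^-5)^5 = 3.04 x 10^-19

Ksp = 3.04 x 10^-19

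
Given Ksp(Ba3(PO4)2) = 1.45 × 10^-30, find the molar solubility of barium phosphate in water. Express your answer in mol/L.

Ba3(PO4)2(s) <=> 3 Ba^2+ + 2 PO4^3-
Ksp = [Ba^2+]^3[PO4^3-]^2
With molar solubility s: [Ba^2+] = 3s, [PO4^3-] = 2s.
Substituting: Ksp = (3s)^3(2s)^2 = 108s^5
Solving, s = (1.45 × 10^-30/108)^(1/5) = 4.22 × 10^-7 M

4.22 × 10^-7 M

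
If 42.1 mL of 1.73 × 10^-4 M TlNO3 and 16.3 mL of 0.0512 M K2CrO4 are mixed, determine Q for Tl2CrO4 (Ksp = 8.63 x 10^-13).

Q ≈ 2.22 × 10^-10

Total volume = 42.1 + 16.3 = 58.4 mL.
[Tl^+] = 1.73 × 10^-4 × (42.1/58.4) = 1.247 × 10^-4 M
[CrO4^2-] = 5.12 × 10^-2 × (16.3/58.4) = 1.429 × 10^-2 M
Tl2CrO4(s) <=> 2 Tl^+ + CrO4^2-, so Q = [Tl^+]^2[CrO4^2-]
Q = (1.247 x 10^-4)^2(1.429 x 10^-2) = 2.22 x 10^-10
Q > Ksp, so Tl2CrO4 will precipitate.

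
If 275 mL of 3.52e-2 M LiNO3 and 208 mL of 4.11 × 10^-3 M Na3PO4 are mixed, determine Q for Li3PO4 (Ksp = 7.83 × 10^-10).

Q ≈ 1.42 × 10^-8

Total volume = 275 + 208 = 483 mL.
[Li^+] = 3.52 x 10^-2 × (275/483) = 2.004 × 10^-2 M
[PO4^3-] = 4.11 × 10^-3 × (208/483) = 1.770 × 10^-3 M
Li3PO4(s) ⇌ 3 Li^+(aq) + PO4^3-(aq), so Q = [Li^+]^3[PO4^3-]
Q = (2.004 × 10^-2)^3(1.770 x 10^-3) = 1.42 x 10^-8
Q > Ksp, so Li3PO4 will precipitate.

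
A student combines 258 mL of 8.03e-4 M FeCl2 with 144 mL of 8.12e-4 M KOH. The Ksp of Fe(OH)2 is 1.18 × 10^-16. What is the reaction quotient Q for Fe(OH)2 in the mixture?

Total volume = 258 + 144 = 402 mL.
[Fe^2+] = 8.03 x 10^-4 × (258/402) = 5.154 x 10^-4 M
[OH^-] = 8.12 × 10^-4 × (144/402) = 2.909 × 10^-4 M
Fe(OH)2(s) <=> Fe^2+ + 2 OH^-, so Q = [Fe^2+][OH^-]^2
Q = (5.154 × 10^-4)(2.909 x 10^-4)^2 = 4.36 × 10^-11
Q > Ksp, so Fe(OH)2 will precipitate.

Q ≈ 4.36 x 10^-11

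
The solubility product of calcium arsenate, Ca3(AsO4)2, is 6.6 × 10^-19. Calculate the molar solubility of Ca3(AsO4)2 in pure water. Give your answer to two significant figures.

Ca3(AsO4)2(s) ⇌ 3 Ca^2+(aq) + 2 AsO4^3-(aq)
Ksp = [Ca^2+]^3[AsO4^3-]^2
With molar solubility s: [Ca^2+] = 3s, [AsO4^3-] = 2s.
Ksp = (3s)^3(2s)^2 = 108s^5
Solving, s = (6.6 × 10^-19/108)^(1/5) = 9.1 × 10^-5 M

s ≈ 9.1 × 10^-5 M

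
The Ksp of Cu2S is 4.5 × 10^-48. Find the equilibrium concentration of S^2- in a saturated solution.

Cu2S(s) <=> 2 Cu^+ + S^2-
Ksp = [Cu^+]^2[S^2-]
With molar solubility s: [Cu^+] = 2s, [S^2-] = s.
So Ksp = (2s)^2 × s = 4s^3
s^3 = 4.5 × 10^-48 / 4, so s = 1.04 × 10^-16 M
[S^2-] = s = 1.0 × 10^-16 M

[S^2-] = 1.0e-16 M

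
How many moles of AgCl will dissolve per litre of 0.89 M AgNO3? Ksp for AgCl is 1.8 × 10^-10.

2.0 × 10^-10 M

AgCl(s) ⇌ Ag^+(aq) + Cl^-(aq)
Ksp = [Ag^+][Cl^-]
Let s = moles of AgCl that dissolve per litre. [Ag^+] = 0.89 + s ≈ 0.89, [Cl^-] = s (Ksp is small, so little additional dissolves).
Ksp ≈ 0.89 × s
s = 2.0 × 10^-10 M
Check: s = 2.0 × 10^-10 ≪ 0.89, so the approximation is valid.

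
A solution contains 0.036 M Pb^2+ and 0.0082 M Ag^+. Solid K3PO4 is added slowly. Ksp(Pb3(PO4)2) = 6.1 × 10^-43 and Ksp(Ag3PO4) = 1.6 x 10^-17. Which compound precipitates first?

Pb3(PO4)2

Precipitation of each salt starts when its ion product equals its Ksp.
For Pb3(PO4)2: 6.1 × 10^-43 = (0.036)^3 × [PO4^3-]^2  ⇒  [PO4^3-] = 1.1 × 10^-19 M.
For Ag3PO4: 1.6 x 10^-17 = (0.0082)^3 × [PO4^3-]  ⇒  [PO4^3-] = 2.9 x 10^-11 M.
The salt with the lower threshold [PO4^3-] precipitates first: Pb3(PO4)2.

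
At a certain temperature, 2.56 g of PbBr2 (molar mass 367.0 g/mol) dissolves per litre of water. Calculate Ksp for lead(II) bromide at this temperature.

Ksp ≈ 1.36 × 10^-6

Molar solubility s = (2.56 g/L) / (367.0 g/mol) = 6.975 × 10^-3 M.
PbBr2(s) ⇌ Pb^2+(aq) + 2 Br^-(aq)
Let s = molar solubility. Then [Pb^2+] = s and [Br^-] = 2s.
Ksp = [Pb^2+][Br^-]^2
Ksp = s(2s)^2 = 4s^3
Ksp = 4 × (6.975 × 10^-3)^3 = 1.36 × 10^-6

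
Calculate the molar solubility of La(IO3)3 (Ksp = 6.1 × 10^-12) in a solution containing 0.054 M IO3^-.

3.9e-8 M

La(IO3)3(s) <=> La^3+(aq) + 3 IO3^-(aq)
Ksp = [La^3+][IO3^-]^3
Let s = moles of La(IO3)3 that dissolve per litre. [La^3+] = s, [IO3^-] = 0.054 + 3s ≈ 0.054 (since the IO3^- already present dominates).
Ksp ≈ s × (0.054)^3
s = 3.9 × 10^-8 M
Check: 3s = 1.2 x 10^-7 ≪ 0.054, so the approximation is valid.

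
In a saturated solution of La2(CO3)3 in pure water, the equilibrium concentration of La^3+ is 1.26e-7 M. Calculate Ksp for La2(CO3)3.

La2(CO3)3(s) ⇌ 2 La^3+ + 3 CO3^2-
Stoichiometry gives [CO3^2-] = (3/2)[La^3+] = 1.890 × 10^-7 M.
Ksp = [La^3+]^2[CO3^2-]^3
Ksp = (1.26 × 10^-7)^2 × (1.890 × 10^-7)^3 = 1.07 × 10^-34

Ksp = 1.07 x 10^-34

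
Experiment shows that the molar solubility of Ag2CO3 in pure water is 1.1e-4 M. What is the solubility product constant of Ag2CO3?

Ksp = 5.3e-12

Ag2CO3(s) <=> 2 Ag^+(aq) + CO3^2-(aq)
Let s = molar solubility. Then [Ag^+] = 2s and [CO3^2-] = s.
Ksp = [Ag^+]^2[CO3^2-]
So Ksp = (2s)^2 × s = 4s^3
With s = 1.1 × 10^-4: Ksp = 5.3 x 10^-12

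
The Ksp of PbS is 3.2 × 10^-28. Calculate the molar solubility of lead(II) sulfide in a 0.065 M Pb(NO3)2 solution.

4.9 x 10^-27 M

PbS(s) <=> Pb^2+(aq) + S^2-(aq)
Ksp = [Pb^2+][S^2-]
If s mol/L dissolves here, [Pb^2+] = 0.065 + s ≈ 0.065, [S^2-] = s (since Pb^2+ from Pb(NO3)2 dominates).
Ksp ≈ 0.065 × s
s = 4.9 × 10^-27 M
Check: s = 4.9 × 10^-27 ≪ 0.065, so the approximation is valid.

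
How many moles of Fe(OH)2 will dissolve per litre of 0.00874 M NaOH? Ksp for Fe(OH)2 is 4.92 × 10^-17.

s = 6.44 × 10^-13 M

Fe(OH)2(s) ⇌ Fe^2+(aq) + 2 OH^-(aq)
Ksp = [Fe^2+][OH^-]^2
If s mol/L dissolves here, [Fe^2+] = s, [OH^-] = 0.00874 + 2s ≈ 0.00874 (since OH^- from NaOH dominates).
Ksp ≈ s × (0.00874)^2
s = 6.44 × 10^-13 M
Check: 2s = 1.3 × 10^-12 ≪ 0.00874, so the approximation is valid.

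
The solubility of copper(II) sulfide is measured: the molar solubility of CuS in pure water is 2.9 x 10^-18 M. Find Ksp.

Ksp = 8.4 x 10^-36

CuS(s) ⇌ Cu^2+ + S^2-
If s mol/L of CuS dissolves, [Cu^2+] = s and [S^2-] = s.
Ksp = [Cu^2+][S^2-]
Ksp = (s)(s) = s^2
With s = 2.9 × 10^-18: Ksp = 8.4 x 10^-36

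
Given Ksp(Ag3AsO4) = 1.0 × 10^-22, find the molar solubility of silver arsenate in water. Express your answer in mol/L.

Ag3AsO4(s) ⇌ 3 Ag^+ + AsO4^3-
Ksp = [Ag^+]^3[AsO4^3-]
Let s = molar solubility. Then [Ag^+] = 3s and [AsO4^3-] = s.
Substituting: Ksp = (3s)^3s = 27s^4
s^4 = 1.0 × 10^-22 / 27, so s = 1.4 × 10^-6 M

1.4 x 10^-6 M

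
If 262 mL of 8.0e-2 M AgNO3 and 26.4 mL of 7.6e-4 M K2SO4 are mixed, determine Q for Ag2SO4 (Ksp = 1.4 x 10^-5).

Total volume = 262 + 26.4 = 288.4 mL.
[Ag^+] = 8.0 × 10^-2 × (262/288.4) = 7.27 × 10^-2 M
[SO4^2-] = 7.6 x 10^-4 × (26.4/288.4) = 6.96 x 10^-5 M
Ag2SO4(s) ⇌ 2 Ag^+(aq) + SO4^2-(aq), so Q = [Ag^+]^2[SO4^2-]
Q = (7.27 x 10^-2)^2(6.96 x 10^-5) = 3.7 × 10^-7
Q < Ksp, so no precipitate of Ag2SO4 forms.

3.7 x 10^-7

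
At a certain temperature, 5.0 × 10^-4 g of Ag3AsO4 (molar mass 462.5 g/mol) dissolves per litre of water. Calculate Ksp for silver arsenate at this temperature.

Molar solubility s = (5.0 x 10^-4 g/L) / (462.5 g/mol) = 1.08 x 10^-6 M.
Ag3AsO4(s) ⇌ 3 Ag^+ + AsO4^3-
If s mol/L of Ag3AsO4 dissolves, [Ag^+] = 3s and [AsO4^3-] = s.
Ksp = [Ag^+]^3[AsO4^3-]
Substituting: Ksp = (3s)^3s = 27s^4
With s = 1.08 x 10^-6: Ksp = 3.7 × 10^-23

3.7 × 10^-23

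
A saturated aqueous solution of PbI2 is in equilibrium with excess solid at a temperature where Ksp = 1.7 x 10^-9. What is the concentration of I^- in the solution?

PbI2(s) <=> Pb^2+(aq) + 2 I^-(aq)
Ksp = [Pb^2+][I^-]^2
If s mol/L of PbI2 dissolves, [Pb^2+] = s and [I^-] = 2s.
Ksp = s(2s)^2 = 4s^3
s = (1.7 x 10^-9 / 4)^(1/3) = 7.52 × 10^-4 M
[I^-] = 2s = 1.5 × 10^-3 M

1.5 x 10^-3 M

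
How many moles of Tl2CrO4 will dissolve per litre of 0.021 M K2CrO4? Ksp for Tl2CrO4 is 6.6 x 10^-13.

Tl2CrO4(s) <=> 2 Tl^+ + CrO4^2-
Ksp = [Tl^+]^2[CrO4^2-]
Let s = moles of Tl2CrO4 that dissolve per litre. [Tl^+] = 2s, [CrO4^2-] = 0.021 + s ≈ 0.021 (Ksp is small, so little additional dissolves).
Ksp ≈ (2s)^2 × 0.021
s = 2.8 x 10^-6 M
Check: s = 2.8 × 10^-6 ≪ 0.021, so the approximation is valid.

2.8 × 10^-6 M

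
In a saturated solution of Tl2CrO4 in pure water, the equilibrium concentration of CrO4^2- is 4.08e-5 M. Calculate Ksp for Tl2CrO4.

Ksp ≈ 2.72 × 10^-13

Tl2CrO4(s) <=> 2 Tl^+(aq) + CrO4^2-(aq)
Stoichiometry gives [Tl^+] = (2/1)[CrO4^2-] = 8.160 x 10^-5 M.
Ksp = [Tl^+]^2[CrO4^2-]
Ksp = (8.160 × 10^-5)^2 × 4.08 x 10^-5 = 2.72 × 10^-13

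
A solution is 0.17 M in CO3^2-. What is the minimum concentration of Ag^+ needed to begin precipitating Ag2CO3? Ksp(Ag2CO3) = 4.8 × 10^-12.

Ag2CO3(s) ⇌ 2 Ag^+(aq) + CO3^2-(aq)
Ksp = [Ag^+]^2[CO3^2-]
Precipitation begins when Q = Ksp. With [CO3^2-] = 0.17 M:
4.8 × 10^-12 = (0.17) × [Ag^+]^2
[Ag^+] = (4.8 × 10^-12 / 1.7 x 10^-1)^(1/2) = 5.3 × 10^-6 M

[Ag^+] ≈ 5.3e-6 M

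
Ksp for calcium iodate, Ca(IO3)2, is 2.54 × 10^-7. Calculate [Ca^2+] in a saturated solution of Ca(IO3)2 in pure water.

Ca(IO3)2(s) ⇌ Ca^2+ + 2 IO3^-
Ksp = [Ca^2+][IO3^-]^2
For each mole of Ca(IO3)2 that dissolves: [Ca^2+] = s, [IO3^-] = 2s.
Ksp = s(2s)^2 = 4s^3
s^3 = 2.54 × 10^-7 / 4, so s = 3.990 × 10^-3 M
[Ca^2+] = s = 3.99 × 10^-3 M

[Ca^2+] = 3.99 × 10^-3 M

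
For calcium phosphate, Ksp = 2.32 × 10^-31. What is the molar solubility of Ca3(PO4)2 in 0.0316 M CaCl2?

s = 4.29e-14 M

Ca3(PO4)2(s) ⇌ 3 Ca^2+(aq) + 2 PO4^3-(aq)
Ksp = [Ca^2+]^3[PO4^3-]^2
Let s = moles of Ca3(PO4)2 that dissolve per litre. [Ca^2+] = 0.0316 + 3s ≈ 0.0316, [PO4^3-] = 2s (common-ion effect: Ca^2+ is already 0.0316 M).
Ksp ≈ (0.0316)^3 × (2s)^2
s = 4.29 × 10^-14 M
Check: 3s = 1.3 × 10^-13 ≪ 0.0316, so the approximation is valid.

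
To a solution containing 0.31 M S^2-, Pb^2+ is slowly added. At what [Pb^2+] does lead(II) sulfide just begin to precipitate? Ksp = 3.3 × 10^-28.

PbS(s) ⇌ Pb^2+(aq) + S^2-(aq)
Ksp = [Pb^2+][S^2-]
Precipitation begins when Q = Ksp. With [S^2-] = 0.31 M:
3.3 × 10^-28 = (0.31) × [Pb^2+]
[Pb^2+] = (3.3 × 10^-28 / 3.1 x 10^-1) = 1.1 × 10^-27 M

[Pb^2+] = 1.1e-27 M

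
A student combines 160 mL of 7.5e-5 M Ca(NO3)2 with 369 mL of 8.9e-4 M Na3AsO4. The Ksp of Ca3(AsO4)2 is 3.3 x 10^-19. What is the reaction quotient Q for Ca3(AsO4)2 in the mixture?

Q = 4.5 × 10^-21

Total volume = 160 + 369 = 529 mL.
[Ca^2+] = 7.5 × 10^-5 × (160/529) = 2.27 × 10^-5 M
[AsO4^3-] = 8.9 × 10^-4 × (369/529) = 6.21 × 10^-4 M
Ca3(AsO4)2(s) ⇌ 3 Ca^2+(aq) + 2 AsO4^3-(aq), so Q = [Ca^2+]^3[AsO4^3-]^2
Q = (2.27 x 10^-5)^3(6.21 x 10^-4)^2 = 4.5 × 10^-21
Q < Ksp, so no precipitate of Ca3(AsO4)2 forms.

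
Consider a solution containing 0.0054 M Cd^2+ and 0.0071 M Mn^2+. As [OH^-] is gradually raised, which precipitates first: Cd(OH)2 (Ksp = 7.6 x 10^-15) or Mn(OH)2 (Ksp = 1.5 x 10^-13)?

Precipitation of each salt starts when its ion product equals its Ksp.
For Cd(OH)2: 7.6 x 10^-15 = 0.0054 × [OH^-]^2  ⇒  [OH^-] = 1.2 × 10^-6 M.
For Mn(OH)2: 1.5 x 10^-13 = 0.0071 × [OH^-]^2  ⇒  [OH^-] = 4.6 × 10^-6 M.
The salt with the lower threshold [OH^-] precipitates first: Cd(OH)2.

Cd(OH)2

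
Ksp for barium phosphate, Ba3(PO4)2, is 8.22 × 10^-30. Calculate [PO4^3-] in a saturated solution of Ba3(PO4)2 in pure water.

[PO4^3-] = 1.19 x 10^-6 M

Ba3(PO4)2(s) <=> 3 Ba^2+(aq) + 2 PO4^3-(aq)
Ksp = [Ba^2+]^3[PO4^3-]^2
Let s = molar solubility. Then [Ba^2+] = 3s and [PO4^3-] = 2s.
So Ksp = (3s)^3 × (2s)^2 = 108s^5
s^5 = 8.22 × 10^-30 / 108, so s = 5.974 × 10^-7 M
[PO4^3-] = 2s = 1.19 x 10^-6 M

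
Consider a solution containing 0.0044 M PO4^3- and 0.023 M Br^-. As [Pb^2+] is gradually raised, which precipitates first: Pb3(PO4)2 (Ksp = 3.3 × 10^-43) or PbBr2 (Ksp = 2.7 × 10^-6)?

Pb3(PO4)2

Each salt begins to precipitate when Q = Ksp, i.e. when [Pb^2+] reaches its threshold.
For Pb3(PO4)2: 3.3 × 10^-43 = (0.0044)^2 × [Pb^2+]^3  ⇒  [Pb^2+] = 2.6 x 10^-13 M.
For PbBr2: 2.7 × 10^-6 = (0.023)^2 × [Pb^2+]  ⇒  [Pb^2+] = 5.1 x 10^-3 M.
The salt with the lower threshold [Pb^2+] precipitates first: Pb3(PO4)2.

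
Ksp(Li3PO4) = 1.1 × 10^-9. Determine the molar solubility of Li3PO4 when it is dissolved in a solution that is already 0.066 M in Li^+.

3.8 × 10^-6 M

Li3PO4(s) ⇌ 3 Li^+ + PO4^3-
Ksp = [Li^+]^3[PO4^3-]
If s mol/L dissolves here, [Li^+] = 0.066 + 3s ≈ 0.066, [PO4^3-] = s (since the Li^+ already present dominates).
Ksp ≈ (0.066)^3 × s
s = 3.8 x 10^-6 M
Check: 3s = 1.1 x 10^-5 ≪ 0.066, so the approximation is valid.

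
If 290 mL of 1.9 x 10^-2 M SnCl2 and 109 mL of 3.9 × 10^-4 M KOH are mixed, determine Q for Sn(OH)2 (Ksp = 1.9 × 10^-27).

Total volume = 290 + 109 = 399 mL.
[Sn^2+] = 1.9 x 10^-2 × (290/399) = 1.38 × 10^-2 M
[OH^-] = 3.9 x 10^-4 × (109/399) = 1.07 × 10^-4 M
Sn(OH)2(s) ⇌ Sn^2+(aq) + 2 OH^-(aq), so Q = [Sn^2+][OH^-]^2
Q = (1.38 × 10^-2)(1.07 × 10^-4)^2 = 1.6 × 10^-10
Q > Ksp, so Sn(OH)2 will precipitate.

Q = 1.6e-10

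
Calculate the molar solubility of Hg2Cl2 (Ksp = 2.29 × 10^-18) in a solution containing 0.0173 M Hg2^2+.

Hg2Cl2(s) ⇌ Hg2^2+(aq) + 2 Cl^-(aq)
Ksp = [Hg2^2+][Cl^-]^2
Let s be the molar solubility in this solution. [Hg2^2+] = 0.0173 + s ≈ 0.0173, [Cl^-] = 2s (common-ion effect: Hg2^2+ is already 0.0173 M).
Ksp ≈ 0.0173 × (2s)^2
s = 5.75 x 10^-9 M
Check: s = 5.8 × 10^-9 ≪ 0.0173, so the approximation is valid.

s = 5.75 × 10^-9 M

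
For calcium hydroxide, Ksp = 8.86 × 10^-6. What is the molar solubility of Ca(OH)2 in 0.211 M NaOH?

Ca(OH)2(s) <=> Ca^2+(aq) + 2 OH^-(aq)
Ksp = [Ca^2+][OH^-]^2
If s mol/L dissolves here, [Ca^2+] = s, [OH^-] = 0.211 + 2s ≈ 0.211 (Ksp is small, so little additional dissolves).
Ksp ≈ s × (0.211)^2
s = 1.99 × 10^-4 M
Check: 2s = 4.0 × 10^-4 ≪ 0.211, so the approximation is valid.

s ≈ 1.99 × 10^-4 M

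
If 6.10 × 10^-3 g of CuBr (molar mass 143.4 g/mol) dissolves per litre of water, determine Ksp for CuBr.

Ksp = 1.81e-9

Molar solubility s = (6.10 × 10^-3 g/L) / (143.4 g/mol) = 4.254 x 10^-5 M.
CuBr(s) ⇌ Cu^+ + Br^-
Let s = molar solubility. Then [Cu^+] = s and [Br^-] = s.
Ksp = [Cu^+][Br^-]
Ksp = s^2
With s = 4.254 × 10^-5: Ksp = 1.81 × 10^-9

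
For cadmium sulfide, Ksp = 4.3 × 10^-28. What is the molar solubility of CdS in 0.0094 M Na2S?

CdS(s) ⇌ Cd^2+(aq) + S^2-(aq)
Ksp = [Cd^2+][S^2-]
Let s be the molar solubility in this solution. [Cd^2+] = s, [S^2-] = 0.0094 + s ≈ 0.0094 (Ksp is small, so little additional dissolves).
Ksp ≈ s × 0.0094
s = 4.6 x 10^-26 M
Check: s = 4.6 × 10^-26 ≪ 0.0094, so the approximation is valid.

s = 4.6 × 10^-26 M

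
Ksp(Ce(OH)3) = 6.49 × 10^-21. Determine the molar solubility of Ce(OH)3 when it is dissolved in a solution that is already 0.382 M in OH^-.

Ce(OH)3(s) <=> Ce^3+(aq) + 3 OH^-(aq)
Ksp = [Ce^3+][OH^-]^3
If s mol/L dissolves here, [Ce^3+] = s, [OH^-] = 0.382 + 3s ≈ 0.382 (Ksp is small, so little additional dissolves).
Ksp ≈ s × (0.382)^3
s = 1.16 × 10^-19 M
Check: 3s = 3.5 × 10^-19 ≪ 0.382, so the approximation is valid.

s ≈ 1.16e-19 M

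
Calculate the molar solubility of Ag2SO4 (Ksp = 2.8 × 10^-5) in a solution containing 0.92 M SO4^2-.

Ag2SO4(s) <=> 2 Ag^+(aq) + SO4^2-(aq)
Ksp = [Ag^+]^2[SO4^2-]
Let s be the molar solubility in this solution. [Ag^+] = 2s, [SO4^2-] = 0.92 + s ≈ 0.92 (common-ion effect: SO4^2- is already 0.92 M).
Ksp ≈ (2s)^2 × 0.92
s = 2.8 × 10^-3 M
Check: s = 2.8 × 10^-3 ≪ 0.92, so the approximation is valid.

s ≈ 2.8e-3 M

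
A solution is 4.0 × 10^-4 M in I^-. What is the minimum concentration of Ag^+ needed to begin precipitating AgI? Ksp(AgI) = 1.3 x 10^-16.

AgI(s) <=> Ag^+ + I^-
Ksp = [Ag^+][I^-]
Precipitation begins when Q = Ksp. With [I^-] = 4.0 × 10^-4 M:
1.3 x 10^-16 = (4.0 × 10^-4) × [Ag^+]
[Ag^+] = (1.3 x 10^-16 / 4.0 x 10^-4) = 3.3 x 10^-13 M

[Ag^+] ≈ 3.3e-13 M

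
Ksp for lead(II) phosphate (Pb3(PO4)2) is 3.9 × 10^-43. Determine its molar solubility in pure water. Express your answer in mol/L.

Pb3(PO4)2(s) <=> 3 Pb^2+ + 2 PO4^3-
Ksp = [Pb^2+]^3[PO4^3-]^2
Let s = molar solubility. Then [Pb^2+] = 3s and [PO4^3-] = 2s.
Substituting: Ksp = (3s)^3(2s)^2 = 108s^5
Solving, s = (3.9 × 10^-43/108)^(1/5) = 1.3 x 10^-9 M

s = 1.3 x 10^-9 M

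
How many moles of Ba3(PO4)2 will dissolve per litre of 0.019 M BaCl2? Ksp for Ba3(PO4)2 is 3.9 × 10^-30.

s ≈ 3.8 × 10^-13 M

Ba3(PO4)2(s) <=> 3 Ba^2+(aq) + 2 PO4^3-(aq)
Ksp = [Ba^2+]^3[PO4^3-]^2
Let s be the molar solubility in this solution. [Ba^2+] = 0.019 + 3s ≈ 0.019, [PO4^3-] = 2s (since Ba^2+ from BaCl2 dominates).
Ksp ≈ (0.019)^3 × (2s)^2
s = 3.8 × 10^-13 M
Check: 3s = 1.1 × 10^-12 ≪ 0.019, so the approximation is valid.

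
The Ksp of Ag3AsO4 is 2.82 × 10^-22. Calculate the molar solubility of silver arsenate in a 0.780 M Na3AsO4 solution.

Ag3AsO4(s) ⇌ 3 Ag^+(aq) + AsO4^3-(aq)
Ksp = [Ag^+]^3[AsO4^3-]
If s mol/L dissolves here, [Ag^+] = 3s, [AsO4^3-] = 0.780 + s ≈ 0.780 (common-ion effect: AsO4^3- is already 0.780 M).
Ksp ≈ (3s)^3 × 0.780
s = 2.37 × 10^-8 M
Check: s = 2.4 x 10^-8 ≪ 0.780, so the approximation is valid.

s ≈ 2.37 x 10^-8 M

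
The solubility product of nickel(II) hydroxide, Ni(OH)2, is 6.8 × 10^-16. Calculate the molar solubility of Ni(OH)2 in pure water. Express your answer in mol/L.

Ni(OH)2(s) ⇌ Ni^2+(aq) + 2 OH^-(aq)
Ksp = [Ni^2+][OH^-]^2
Let s = molar solubility. Then [Ni^2+] = s and [OH^-] = 2s.
So Ksp = s × (2s)^2 = 4s^3
Solving, s = (6.8 × 10^-16/4)^(1/3) = 5.5 × 10^-6 M

s = 5.5e-6 M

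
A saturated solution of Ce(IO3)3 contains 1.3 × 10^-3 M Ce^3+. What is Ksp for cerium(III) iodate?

Ksp ≈ 7.7 × 10^-11

Ce(IO3)3(s) ⇌ Ce^3+(aq) + 3 IO3^-(aq)
Stoichiometry gives [IO3^-] = (3/1)[Ce^3+] = 3.90 x 10^-3 M.
Ksp = [Ce^3+][IO3^-]^3
Ksp = 1.3 × 10^-3 × (3.90 x 10^-3)^3 = 7.7 x 10^-11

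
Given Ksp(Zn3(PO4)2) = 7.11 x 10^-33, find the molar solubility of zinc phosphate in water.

s = 1.46 × 10^-7 M

Zn3(PO4)2(s) ⇌ 3 Zn^2+(aq) + 2 PO4^3-(aq)
Ksp = [Zn^2+]^3[PO4^3-]^2
For each mole of Zn3(PO4)2 that dissolves: [Zn^2+] = 3s, [PO4^3-] = 2s.
Substituting: Ksp = (3s)^3(2s)^2 = 108s^5
s^5 = 7.11 x 10^-33 / 108, so s = 1.46 x 10^-7 M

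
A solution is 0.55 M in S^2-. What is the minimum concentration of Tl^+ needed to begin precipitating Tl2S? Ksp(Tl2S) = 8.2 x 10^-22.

[Tl^+] = 3.9 × 10^-11 M

Tl2S(s) ⇌ 2 Tl^+(aq) + S^2-(aq)
Ksp = [Tl^+]^2[S^2-]
Precipitation begins when Q = Ksp. With [S^2-] = 0.55 M:
8.2 x 10^-22 = (0.55) × [Tl^+]^2
[Tl^+] = (8.2 x 10^-22 / 5.5 × 10^-1)^(1/2) = 3.9 × 10^-11 M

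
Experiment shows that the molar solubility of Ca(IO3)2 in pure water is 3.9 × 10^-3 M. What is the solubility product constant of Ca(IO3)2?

Ksp ≈ 2.4 × 10^-7

Ca(IO3)2(s) ⇌ Ca^2+ + 2 IO3^-
If s mol/L of Ca(IO3)2 dissolves, [Ca^2+] = s and [IO3^-] = 2s.
Ksp = [Ca^2+][IO3^-]^2
Substituting: Ksp = s(2s)^2 = 4s^3
Ksp = 4 × (3.9 x 10^-3)^3 = 2.4 x 10^-7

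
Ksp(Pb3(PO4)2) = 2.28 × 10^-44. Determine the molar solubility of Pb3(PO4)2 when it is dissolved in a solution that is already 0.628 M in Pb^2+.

Pb3(PO4)2(s) ⇌ 3 Pb^2+ + 2 PO4^3-
Ksp = [Pb^2+]^3[PO4^3-]^2
If s mol/L dissolves here, [Pb^2+] = 0.628 + 3s ≈ 0.628, [PO4^3-] = 2s (common-ion effect: Pb^2+ is already 0.628 M).
Ksp ≈ (0.628)^3 × (2s)^2
s = 1.52 × 10^-22 M
Check: 3s = 4.6 x 10^-22 ≪ 0.628, so the approximation is valid.

s = 1.52 x 10^-22 M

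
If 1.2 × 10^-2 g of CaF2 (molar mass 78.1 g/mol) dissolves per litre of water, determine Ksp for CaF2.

Ksp = 1.5e-11

Molar solubility s = (1.2 × 10^-2 g/L) / (78.1 g/mol) = 1.54 × 10^-4 M.
CaF2(s) ⇌ Ca^2+ + 2 F^-
For each mole of CaF2 that dissolves: [Ca^2+] = s, [F^-] = 2s.
Ksp = [Ca^2+][F^-]^2
Substituting: Ksp = s(2s)^2 = 4s^3
Ksp = 4 × (1.54 × 10^-4)^3 = 1.5 x 10^-11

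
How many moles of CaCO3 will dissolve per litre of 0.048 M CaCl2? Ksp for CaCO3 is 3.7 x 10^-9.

s ≈ 7.7 × 10^-8 M

CaCO3(s) <=> Ca^2+ + CO3^2-
Ksp = [Ca^2+][CO3^2-]
Let s = moles of CaCO3 that dissolve per litre. [Ca^2+] = 0.048 + s ≈ 0.048, [CO3^2-] = s (Ksp is small, so little additional dissolves).
Ksp ≈ 0.048 × s
s = 7.7 × 10^-8 M
Check: s = 7.7 × 10^-8 ≪ 0.048, so the approximation is valid.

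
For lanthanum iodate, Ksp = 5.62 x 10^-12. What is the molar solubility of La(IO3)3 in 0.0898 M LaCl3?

s = 1.32e-4 M

La(IO3)3(s) ⇌ La^3+(aq) + 3 IO3^-(aq)
Ksp = [La^3+][IO3^-]^3
If s mol/L dissolves here, [La^3+] = 0.0898 + s ≈ 0.0898, [IO3^-] = 3s (common-ion effect: La^3+ is already 0.0898 M).
Ksp ≈ 0.0898 × (3s)^3
s = 1.32 × 10^-4 M
Check: s = 1.3 × 10^-4 ≪ 0.0898, so the approximation is valid.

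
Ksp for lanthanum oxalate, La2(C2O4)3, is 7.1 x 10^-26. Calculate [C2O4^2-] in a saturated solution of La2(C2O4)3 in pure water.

La2(C2O4)3(s) <=> 2 La^3+ + 3 C2O4^2-
Ksp = [La^3+]^2[C2O4^2-]^3
With molar solubility s: [La^3+] = 2s, [C2O4^2-] = 3s.
Substituting: Ksp = (2s)^2(3s)^3 = 108s^5
s = (7.1 x 10^-26 / 108)^(1/5) = 3.66 x 10^-6 M
[C2O4^2-] = 3s = 1.1 × 10^-5 M

[C2O4^2-] ≈ 1.1 x 10^-5 M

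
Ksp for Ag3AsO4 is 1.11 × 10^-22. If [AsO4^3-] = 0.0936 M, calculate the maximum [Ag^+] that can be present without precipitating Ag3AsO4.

Ag3AsO4(s) ⇌ 3 Ag^+(aq) + AsO4^3-(aq)
Ksp = [Ag^+]^3[AsO4^3-]
Precipitation begins when Q = Ksp. With [AsO4^3-] = 0.0936 M:
1.11 × 10^-22 = (0.0936) × [Ag^+]^3
[Ag^+] = (1.11 × 10^-22 / 9.36 x 10^-2)^(1/3) = 1.06 × 10^-7 M

[Ag^+] ≈ 1.06 × 10^-7 M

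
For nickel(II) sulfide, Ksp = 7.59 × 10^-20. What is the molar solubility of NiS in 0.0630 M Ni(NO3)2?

NiS(s) ⇌ Ni^2+ + S^2-
Ksp = [Ni^2+][S^2-]
If s mol/L dissolves here, [Ni^2+] = 0.0630 + s ≈ 0.0630, [S^2-] = s (Ksp is small, so little additional dissolves).
Ksp ≈ 0.0630 × s
s = 1.20 × 10^-18 M
Check: s = 1.2 × 10^-18 ≪ 0.0630, so the approximation is valid.

1.20 × 10^-18 M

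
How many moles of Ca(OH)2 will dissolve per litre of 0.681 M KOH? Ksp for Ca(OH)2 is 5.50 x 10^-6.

Ca(OH)2(s) ⇌ Ca^2+(aq) + 2 OH^-(aq)
Ksp = [Ca^2+][OH^-]^2
If s mol/L dissolves here, [Ca^2+] = s, [OH^-] = 0.681 + 2s ≈ 0.681 (common-ion effect: OH^- is already 0.681 M).
Ksp ≈ s × (0.681)^2
s = 1.19 × 10^-5 M
Check: 2s = 2.4 x 10^-5 ≪ 0.681, so the approximation is valid.

s = 1.19e-5 M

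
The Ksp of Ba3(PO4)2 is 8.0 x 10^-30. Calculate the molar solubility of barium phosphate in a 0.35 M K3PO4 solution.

Ba3(PO4)2(s) ⇌ 3 Ba^2+(aq) + 2 PO4^3-(aq)
Ksp = [Ba^2+]^3[PO4^3-]^2
If s mol/L dissolves here, [Ba^2+] = 3s, [PO4^3-] = 0.35 + 2s ≈ 0.35 (Ksp is small, so little additional dissolves).
Ksp ≈ (3s)^3 × (0.35)^2
s = 1.3 x 10^-10 M
Check: 2s = 2.7 × 10^-10 ≪ 0.35, so the approximation is valid.

1.3 × 10^-10 M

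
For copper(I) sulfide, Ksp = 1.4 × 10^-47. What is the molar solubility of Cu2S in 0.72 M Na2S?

Cu2S(s) ⇌ 2 Cu^+ + S^2-
Ksp = [Cu^+]^2[S^2-]
Let s be the molar solubility in this solution. [Cu^+] = 2s, [S^2-] = 0.72 + s ≈ 0.72 (Ksp is small, so little additional dissolves).
Ksp ≈ (2s)^2 × 0.72
s = 2.2 × 10^-24 M
Check: s = 2.2 × 10^-24 ≪ 0.72, so the approximation is valid.

2.2e-24 M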